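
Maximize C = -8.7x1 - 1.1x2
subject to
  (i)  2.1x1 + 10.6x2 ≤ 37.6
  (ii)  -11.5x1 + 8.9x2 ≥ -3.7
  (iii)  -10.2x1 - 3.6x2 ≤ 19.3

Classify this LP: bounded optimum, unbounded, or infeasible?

bounded optimum

Vertices and C = -8.7x1 - 1.1x2:
  (37386/14059, 42463/14059) → C = -743935/28118
  (-16997/5028, 14135/3352) → C = 830341/33520
  (-15845/13218, -25969/13218) → C = 832087/66090
The feasible region has finitely many vertices and no improving ray; the maximum is 830341/33520 at (-16997/5028, 14135/3352).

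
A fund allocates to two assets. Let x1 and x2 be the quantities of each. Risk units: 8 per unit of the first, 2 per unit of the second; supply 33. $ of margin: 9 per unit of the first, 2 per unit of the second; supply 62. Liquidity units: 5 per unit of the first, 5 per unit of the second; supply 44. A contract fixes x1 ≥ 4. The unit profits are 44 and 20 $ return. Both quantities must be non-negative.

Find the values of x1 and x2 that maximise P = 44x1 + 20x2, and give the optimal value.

The optimum lies where 8x1 + 2x2 = 33 and x1 = 4.
Solving simultaneously gives x1 = 4, x2 = 1/2.

x1 = 4, x2 = 1/2, maximum P = 186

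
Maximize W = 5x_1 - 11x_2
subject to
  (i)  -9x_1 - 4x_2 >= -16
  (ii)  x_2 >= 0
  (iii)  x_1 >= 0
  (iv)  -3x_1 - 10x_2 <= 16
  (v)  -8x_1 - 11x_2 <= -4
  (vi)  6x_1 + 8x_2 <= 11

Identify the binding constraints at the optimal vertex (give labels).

Feasible corners and W = 5x_1 - 11x_2:
  (16/9, 0) → W = 80/9
  (7/4, 1/16) → W = 129/16
  (1/2, 0) → W = 5/2
  (0, 4/11) → W = -4
  (0, 11/8) → W = -121/8

The maximum is at (16/9, 0). Substituting into each constraint, equality holds for (i) and (ii); the remaining constraints have slack.

(i) and (ii)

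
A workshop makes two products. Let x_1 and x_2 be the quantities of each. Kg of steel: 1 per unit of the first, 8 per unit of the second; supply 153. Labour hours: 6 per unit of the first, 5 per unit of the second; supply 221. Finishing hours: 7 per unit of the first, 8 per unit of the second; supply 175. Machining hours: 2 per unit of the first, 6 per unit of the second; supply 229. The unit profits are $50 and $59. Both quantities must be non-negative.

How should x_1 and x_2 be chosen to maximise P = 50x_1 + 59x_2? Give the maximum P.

x_1 = 11/3, x_2 = 56/3, maximum P = 3854/3

Extreme points and P = 50x_1 + 59x_2:
  (0, 0) → P = 0
  (0, 153/8) → P = 9027/8
  (25, 0) → P = 1250
  (11/3, 56/3) → P = 3854/3

The optimum lies where x_1 + 8x_2 = 153 and 7x_1 + 8x_2 = 175.
Solving simultaneously gives x_1 = 11/3, x_2 = 56/3.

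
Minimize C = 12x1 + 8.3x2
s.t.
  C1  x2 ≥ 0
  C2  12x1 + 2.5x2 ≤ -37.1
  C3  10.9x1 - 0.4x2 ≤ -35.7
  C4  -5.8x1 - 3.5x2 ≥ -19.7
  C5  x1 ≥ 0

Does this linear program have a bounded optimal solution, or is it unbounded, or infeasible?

infeasible

The boundaries x2 = 0 and 10.9x1 - 0.4x2 = -35.7 meet at (-357/109, 0), but that point violates x1 ≥ 0. Every candidate vertex is excluded by some other constraint, so the feasible region is empty.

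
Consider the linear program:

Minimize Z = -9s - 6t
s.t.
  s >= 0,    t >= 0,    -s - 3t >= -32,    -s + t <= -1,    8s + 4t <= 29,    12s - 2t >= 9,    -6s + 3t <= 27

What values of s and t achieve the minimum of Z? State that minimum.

Feasible corners and Z = -9s - 6t:
  (1, 0) → Z = -9
  (29/8, 0) → Z = -261/8
  (11/4, 7/4) → Z = -141/4

The optimum lies where -s + t = -1 and 8s + 4t = 29.
Solving simultaneously gives s = 11/4, t = 7/4.

s = 11/4, t = 7/4, minimum Z = -141/4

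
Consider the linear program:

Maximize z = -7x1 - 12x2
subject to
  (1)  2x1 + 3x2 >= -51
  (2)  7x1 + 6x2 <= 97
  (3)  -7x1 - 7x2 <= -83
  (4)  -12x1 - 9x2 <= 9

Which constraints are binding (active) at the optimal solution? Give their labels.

Feasible corners and z = -7x1 - 12x2:
  (181/7, -14) → z = -13
  (-103, 409/3) → z = -915
  (-270/7, 353/7) → z = -2346/7

The maximum is at (181/7, -14). Substituting into each constraint, equality holds for (2) and (3); the remaining constraints have slack.

(2) and (3)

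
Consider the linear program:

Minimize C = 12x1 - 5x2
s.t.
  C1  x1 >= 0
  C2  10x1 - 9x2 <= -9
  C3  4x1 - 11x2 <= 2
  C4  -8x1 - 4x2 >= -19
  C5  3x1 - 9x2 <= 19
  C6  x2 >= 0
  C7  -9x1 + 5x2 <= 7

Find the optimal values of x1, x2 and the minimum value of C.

Extreme points and C = 12x1 - 5x2:
  (0, 1) → C = -5
  (0, 7/5) → C = -7
  (135/112, 131/56) → C = 155/56
  (67/76, 227/76) → C = -331/76

x1 = 0, x2 = 7/5, minimum C = -7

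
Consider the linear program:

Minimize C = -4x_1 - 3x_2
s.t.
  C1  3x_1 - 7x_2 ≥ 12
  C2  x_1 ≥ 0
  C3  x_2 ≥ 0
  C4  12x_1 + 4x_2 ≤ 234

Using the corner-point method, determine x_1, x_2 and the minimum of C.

x_1 = 281/16, x_2 = 93/16, minimum C = -1403/16

Vertices and C = -4x_1 - 3x_2:
  (4, 0) → C = -16
  (281/16, 93/16) → C = -1403/16
  (39/2, 0) → C = -78

The optimum lies where 3x_1 - 7x_2 = 12 and 12x_1 + 4x_2 = 234.
Solving simultaneously gives x_1 = 281/16, x_2 = 93/16.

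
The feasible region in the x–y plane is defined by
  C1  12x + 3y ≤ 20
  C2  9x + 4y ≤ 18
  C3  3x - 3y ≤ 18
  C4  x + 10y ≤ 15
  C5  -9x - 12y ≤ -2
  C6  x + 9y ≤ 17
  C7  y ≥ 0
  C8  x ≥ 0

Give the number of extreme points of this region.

The feasible vertices (each the meet of two boundaries and inside every other half-plane) are:
  (155/117, 160/117)
  (5/3, 0)
  (0, 3/2)
  (2/9, 0)
  (0, 1/6)

5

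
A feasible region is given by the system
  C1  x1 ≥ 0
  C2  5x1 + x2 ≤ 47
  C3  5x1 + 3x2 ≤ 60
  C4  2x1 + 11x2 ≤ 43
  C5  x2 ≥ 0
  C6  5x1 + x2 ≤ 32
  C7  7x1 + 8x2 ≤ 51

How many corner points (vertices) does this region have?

Intersecting each pair of boundary lines and keeping only the points that satisfy every inequality leaves:
  (0, 43/11)
  (0, 0)
  (217/61, 199/61)
  (32/5, 0)
  (205/33, 31/33)

5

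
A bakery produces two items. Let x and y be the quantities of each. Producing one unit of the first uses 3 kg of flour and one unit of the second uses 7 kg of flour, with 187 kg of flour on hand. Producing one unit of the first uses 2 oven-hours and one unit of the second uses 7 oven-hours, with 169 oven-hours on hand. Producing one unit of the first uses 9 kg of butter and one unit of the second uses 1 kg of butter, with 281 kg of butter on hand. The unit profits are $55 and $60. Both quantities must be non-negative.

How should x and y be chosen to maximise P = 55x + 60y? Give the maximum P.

x = 89/3, y = 14, maximum P = 7415/3

Extreme points and P = 55x + 60y:
  (0, 0) → P = 0
  (0, 169/7) → P = 10140/7
  (281/9, 0) → P = 15455/9
  (18, 19) → P = 2130
  (89/3, 14) → P = 7415/3

At the optimal vertex, 3x + 7y = 187 and 9x + y = 281.
Solving simultaneously gives x = 89/3, y = 14.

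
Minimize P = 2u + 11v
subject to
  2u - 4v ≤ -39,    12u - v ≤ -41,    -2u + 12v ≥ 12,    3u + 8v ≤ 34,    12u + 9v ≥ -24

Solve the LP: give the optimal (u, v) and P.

Vertices and P = 2u + 11v:
  (-44/7, 185/28) → P = 1683/28
  (-149/22, 70/11) → P = 621/11
  (-166/23, 160/23) → P = 1428/23

At the optimal vertex, 2u - 4v = -39 and 12u + 9v = -24.
Solving simultaneously gives u = -149/22, v = 70/11.

u = -149/22, v = 70/11, minimum P = 621/11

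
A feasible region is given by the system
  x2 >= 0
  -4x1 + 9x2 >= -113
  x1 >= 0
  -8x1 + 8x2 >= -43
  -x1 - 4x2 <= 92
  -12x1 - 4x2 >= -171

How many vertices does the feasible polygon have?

4

Of the 15 pairwise boundary intersections, those satisfying every inequality are:
  (0, 0)
  (43/8, 0)
  (0, 171/4)
  (385/32, 213/32)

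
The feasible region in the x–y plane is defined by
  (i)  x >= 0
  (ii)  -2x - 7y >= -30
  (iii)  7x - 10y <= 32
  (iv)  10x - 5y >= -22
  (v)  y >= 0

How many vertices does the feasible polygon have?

Intersecting each pair of boundary lines and keeping only the points that satisfy every inequality leaves:
  (0, 30/7)
  (0, 0)
  (524/69, 146/69)
  (32/7, 0)

4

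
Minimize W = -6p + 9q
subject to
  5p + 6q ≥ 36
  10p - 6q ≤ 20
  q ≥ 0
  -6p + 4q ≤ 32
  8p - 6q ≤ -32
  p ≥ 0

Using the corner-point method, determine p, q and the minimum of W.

Corner points and W = -6p + 9q:
  (4/13, 224/39) → W = 648/13
  (0, 6) → W = 54
  (68, 110) → W = 582
  (26, 40) → W = 204
  (0, 8) → W = 72

p = 4/13, q = 224/39, minimum W = 648/13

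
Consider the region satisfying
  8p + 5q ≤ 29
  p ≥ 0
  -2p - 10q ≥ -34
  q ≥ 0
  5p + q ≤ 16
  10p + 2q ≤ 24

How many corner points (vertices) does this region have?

5

Of the 14 pairwise boundary intersections, those satisfying every inequality are:
  (12/7, 107/35)
  (31/17, 49/17)
  (0, 17/5)
  (0, 0)
  (12/5, 0)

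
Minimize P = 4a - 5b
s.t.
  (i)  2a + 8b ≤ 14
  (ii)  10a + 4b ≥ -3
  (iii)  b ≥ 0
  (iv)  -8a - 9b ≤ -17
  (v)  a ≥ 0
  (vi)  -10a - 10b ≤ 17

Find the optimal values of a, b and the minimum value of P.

a = 5/23, b = 39/23, minimum P = -175/23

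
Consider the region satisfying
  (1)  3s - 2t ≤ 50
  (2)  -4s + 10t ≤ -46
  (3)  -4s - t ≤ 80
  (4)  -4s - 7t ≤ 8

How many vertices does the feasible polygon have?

3

The feasible vertices (each the meet of two boundaries and inside every other half-plane) are:
  (204/11, 31/11)
  (334/29, -224/29)
  (121/34, -54/17)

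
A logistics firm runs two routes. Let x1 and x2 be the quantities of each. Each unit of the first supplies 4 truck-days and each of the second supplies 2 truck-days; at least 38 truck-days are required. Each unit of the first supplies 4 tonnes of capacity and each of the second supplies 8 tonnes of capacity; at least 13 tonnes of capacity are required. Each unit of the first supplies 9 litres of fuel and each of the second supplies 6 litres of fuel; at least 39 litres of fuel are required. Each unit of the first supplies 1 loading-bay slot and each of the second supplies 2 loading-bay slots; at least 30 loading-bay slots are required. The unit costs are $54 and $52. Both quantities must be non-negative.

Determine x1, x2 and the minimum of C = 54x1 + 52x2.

x1 = 8/3, x2 = 41/3, minimum C = 2564/3

Vertices and C = 54x1 + 52x2:
  (0, 19) → C = 988
  (30, 0) → C = 1620
  (8/3, 41/3) → C = 2564/3
The feasible region is unbounded (it extends along (0, 1), (1, 0)), but C strictly increases along every unbounded feasible direction, so there is no improving ray and the minimum is attained at a vertex.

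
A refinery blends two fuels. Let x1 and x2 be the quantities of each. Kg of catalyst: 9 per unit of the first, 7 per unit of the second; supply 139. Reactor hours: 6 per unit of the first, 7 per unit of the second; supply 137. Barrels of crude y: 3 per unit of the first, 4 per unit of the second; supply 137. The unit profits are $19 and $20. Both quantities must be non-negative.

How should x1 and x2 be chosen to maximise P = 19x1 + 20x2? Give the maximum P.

The optimum lies where 9x1 + 7x2 = 139 and 6x1 + 7x2 = 137.
Solving simultaneously gives x1 = 2/3, x2 = 19.

x1 = 2/3, x2 = 19, maximum P = 1178/3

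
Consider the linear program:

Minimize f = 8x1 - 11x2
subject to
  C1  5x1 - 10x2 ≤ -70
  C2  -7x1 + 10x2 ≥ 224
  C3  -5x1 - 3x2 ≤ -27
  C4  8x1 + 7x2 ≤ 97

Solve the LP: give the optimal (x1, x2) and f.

Feasible corners and f = 8x1 - 11x2:
  (-402/71, 1309/71) → f = -17615/71
  (-598/129, 2471/129) → f = -10655/43
  (-102/11, 269/11) → f = -3775/11

x1 = -102/11, x2 = 269/11, minimum f = -3775/11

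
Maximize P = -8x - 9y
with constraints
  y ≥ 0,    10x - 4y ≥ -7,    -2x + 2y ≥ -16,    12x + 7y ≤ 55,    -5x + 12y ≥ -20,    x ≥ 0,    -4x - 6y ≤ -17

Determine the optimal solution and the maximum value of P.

x = 13/38, y = 99/38, maximum P = -995/38

Extreme points and P = -8x - 9y:
  (171/118, 317/59) → P = -3537/59
  (13/38, 99/38) → P = -995/38
  (800/179, 35/179) → P = -6715/179
  (54/13, 5/78) → P = -879/26

The optimum lies where 10x - 4y = -7 and -4x - 6y = -17.
Solving simultaneously gives x = 13/38, y = 99/38.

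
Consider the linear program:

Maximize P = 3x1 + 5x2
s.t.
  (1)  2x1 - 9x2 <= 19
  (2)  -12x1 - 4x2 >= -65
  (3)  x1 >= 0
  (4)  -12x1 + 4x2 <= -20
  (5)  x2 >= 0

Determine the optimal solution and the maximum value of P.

At the optimal vertex, -12x1 - 4x2 = -65 and -12x1 + 4x2 = -20.
Solving simultaneously gives x1 = 85/24, x2 = 45/8.

x1 = 85/24, x2 = 45/8, maximum P = 155/4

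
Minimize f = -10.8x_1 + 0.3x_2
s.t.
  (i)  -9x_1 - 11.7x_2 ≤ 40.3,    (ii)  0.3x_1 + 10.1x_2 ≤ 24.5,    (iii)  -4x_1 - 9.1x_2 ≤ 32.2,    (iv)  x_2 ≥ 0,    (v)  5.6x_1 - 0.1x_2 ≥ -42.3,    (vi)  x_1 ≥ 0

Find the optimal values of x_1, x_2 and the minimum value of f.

x_1 = 245/3, x_2 = 0, minimum f = -882

Extreme points and f = -10.8x_1 + 0.3x_2:
  (245/3, 0) → f = -882
  (0, 245/101) → f = 147/202
  (0, 0) → f = 0

At the optimal vertex, 0.3x_1 + 10.1x_2 = 24.5 and x_2 = 0.
Solving simultaneously gives x_1 = 245/3, x_2 = 0.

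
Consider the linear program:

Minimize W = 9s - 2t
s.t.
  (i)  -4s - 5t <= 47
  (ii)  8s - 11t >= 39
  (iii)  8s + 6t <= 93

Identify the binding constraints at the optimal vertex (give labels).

(i) and (ii)

Corner points and W = 9s - 2t:
  (-23/6, -19/3) → W = -131/6
  (747/16, -187/4) → W = 8219/16
  (1257/136, 54/17) → W = 10449/136

The minimum is at (-23/6, -19/3). Substituting into each constraint, equality holds for (i) and (ii); the remaining constraints have slack.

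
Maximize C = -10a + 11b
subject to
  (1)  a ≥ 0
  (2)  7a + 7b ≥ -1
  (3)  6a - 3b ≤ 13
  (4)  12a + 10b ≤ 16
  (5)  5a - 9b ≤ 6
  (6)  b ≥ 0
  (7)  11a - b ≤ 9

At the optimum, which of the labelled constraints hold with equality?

(1) and (4)

Extreme points and C = -10a + 11b:
  (0, 8/5) → C = 88/5
  (0, 0) → C = 0
  (53/61, 34/61) → C = -156/61
  (9/11, 0) → C = -90/11

The maximum is at (0, 8/5). Substituting into each constraint, equality holds for (1) and (4); the remaining constraints have slack.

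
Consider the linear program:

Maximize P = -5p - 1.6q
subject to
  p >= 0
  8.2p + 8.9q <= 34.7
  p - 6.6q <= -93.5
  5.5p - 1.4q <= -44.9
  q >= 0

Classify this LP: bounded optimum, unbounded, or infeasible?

infeasible

The boundaries p = 0 and 5.5p - 1.4q = -44.9 meet at (0, 449/14), but that point violates 8.2p + 8.9q ≤ 34.7. Every candidate vertex is excluded by some other constraint, so the feasible region is empty.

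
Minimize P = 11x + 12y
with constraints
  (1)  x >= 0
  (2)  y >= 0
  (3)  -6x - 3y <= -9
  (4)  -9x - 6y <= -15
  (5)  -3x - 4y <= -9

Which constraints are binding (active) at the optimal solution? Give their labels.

Feasible corners and P = 11x + 12y:
  (0, 3) → P = 36
  (3, 0) → P = 33
  (3/5, 9/5) → P = 141/5
The feasible region is unbounded (it extends along (0, 1), (1, 0)), but P strictly increases along every unbounded feasible direction, so there is no improving ray and the minimum is attained at a vertex.

The minimum is at (3/5, 9/5). Substituting into each constraint, equality holds for (3) and (5); the remaining constraints have slack.

(3) and (5)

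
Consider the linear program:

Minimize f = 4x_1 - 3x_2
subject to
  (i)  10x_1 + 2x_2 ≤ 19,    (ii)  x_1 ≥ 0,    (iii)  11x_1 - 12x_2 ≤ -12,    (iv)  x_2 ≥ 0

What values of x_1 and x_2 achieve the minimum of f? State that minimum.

x_1 = 0, x_2 = 19/2, minimum f = -57/2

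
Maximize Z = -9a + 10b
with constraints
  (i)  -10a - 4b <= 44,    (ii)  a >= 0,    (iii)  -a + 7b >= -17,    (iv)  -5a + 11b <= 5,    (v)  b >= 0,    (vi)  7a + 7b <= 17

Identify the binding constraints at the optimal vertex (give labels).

(ii) and (iv)

Feasible corners and Z = -9a + 10b:
  (0, 5/11) → Z = 50/11
  (0, 0) → Z = 0
  (19/14, 15/14) → Z = -3/2
  (17/7, 0) → Z = -153/7

The maximum is at (0, 5/11). Substituting into each constraint, equality holds for (ii) and (iv); the remaining constraints have slack.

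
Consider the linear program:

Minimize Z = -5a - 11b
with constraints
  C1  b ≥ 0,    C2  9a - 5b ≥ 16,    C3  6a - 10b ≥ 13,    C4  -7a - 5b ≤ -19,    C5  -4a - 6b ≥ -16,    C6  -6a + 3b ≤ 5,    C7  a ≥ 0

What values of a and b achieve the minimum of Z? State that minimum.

a = 119/38, b = 11/19, minimum Z = -837/38

Extreme points and Z = -5a - 11b:
  (19/7, 0) → Z = -95/7
  (4, 0) → Z = -20
  (51/20, 23/100) → Z = -382/25
  (119/38, 11/19) → Z = -837/38

At the optimal vertex, 6a - 10b = 13 and -4a - 6b = -16.
Solving simultaneously gives a = 119/38, b = 11/19.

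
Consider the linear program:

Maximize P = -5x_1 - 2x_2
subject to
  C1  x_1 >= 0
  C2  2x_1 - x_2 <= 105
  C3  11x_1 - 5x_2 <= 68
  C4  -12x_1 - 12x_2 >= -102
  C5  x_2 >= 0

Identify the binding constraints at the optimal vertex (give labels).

Extreme points and P = -5x_1 - 2x_2:
  (0, 17/2) → P = -17
  (0, 0) → P = 0
  (221/32, 51/32) → P = -1207/32
  (68/11, 0) → P = -340/11

The maximum is at (0, 0). Substituting into each constraint, equality holds for C1 and C5; the remaining constraints have slack.

C1 and C5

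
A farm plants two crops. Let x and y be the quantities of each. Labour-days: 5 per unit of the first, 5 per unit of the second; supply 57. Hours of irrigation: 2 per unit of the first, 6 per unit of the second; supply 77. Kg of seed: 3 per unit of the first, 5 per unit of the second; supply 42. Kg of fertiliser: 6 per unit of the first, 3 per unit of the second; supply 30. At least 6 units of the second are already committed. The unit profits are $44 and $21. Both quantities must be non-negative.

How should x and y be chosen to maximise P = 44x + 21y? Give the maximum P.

x = 2, y = 6, maximum P = 214

Vertices and P = 44x + 21y:
  (0, 42/5) → P = 882/5
  (0, 6) → P = 126
  (8/7, 54/7) → P = 1486/7
  (2, 6) → P = 214

At the optimal vertex, 6x + 3y = 30 and y = 6.
Solving simultaneously gives x = 2, y = 6.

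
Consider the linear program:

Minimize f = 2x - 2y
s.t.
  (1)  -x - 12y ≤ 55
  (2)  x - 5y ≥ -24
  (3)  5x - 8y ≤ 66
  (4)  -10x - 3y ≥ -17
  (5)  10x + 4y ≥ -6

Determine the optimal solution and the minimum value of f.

x = -7/3, y = 13/3, minimum f = -40/3

Corner points and f = 2x - 2y:
  (41/13, -63/13) → f = 16
  (37/29, -136/29) → f = 346/29
  (13/53, 257/53) → f = -488/53
  (-7/3, 13/3) → f = -40/3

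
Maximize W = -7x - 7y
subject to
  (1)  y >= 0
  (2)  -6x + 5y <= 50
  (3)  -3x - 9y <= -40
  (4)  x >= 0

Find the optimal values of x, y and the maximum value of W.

Vertices and W = -7x - 7y:
  (40/3, 0) → W = -280/3
  (0, 10) → W = -70
  (0, 40/9) → W = -280/9
The feasible region is unbounded (it extends along (5, 6), (1, 0)), but W strictly decreases along every unbounded feasible direction, so there is no improving ray and the maximum is attained at a vertex.

At the optimal vertex, -3x - 9y = -40 and x = 0.
Solving simultaneously gives x = 0, y = 40/9.

x = 0, y = 40/9, maximum W = -280/9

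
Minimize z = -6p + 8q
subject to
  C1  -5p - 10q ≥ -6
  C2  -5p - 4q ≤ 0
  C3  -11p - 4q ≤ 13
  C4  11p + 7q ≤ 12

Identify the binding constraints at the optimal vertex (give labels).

C2 and C4

Extreme points and z = -6p + 8q:
  (-4/5, 1) → z = 64/5
  (26/25, 2/25) → z = -28/5
  (16/3, -20/3) → z = -256/3

The minimum is at (16/3, -20/3). Substituting into each constraint, equality holds for C2 and C4; the remaining constraints have slack.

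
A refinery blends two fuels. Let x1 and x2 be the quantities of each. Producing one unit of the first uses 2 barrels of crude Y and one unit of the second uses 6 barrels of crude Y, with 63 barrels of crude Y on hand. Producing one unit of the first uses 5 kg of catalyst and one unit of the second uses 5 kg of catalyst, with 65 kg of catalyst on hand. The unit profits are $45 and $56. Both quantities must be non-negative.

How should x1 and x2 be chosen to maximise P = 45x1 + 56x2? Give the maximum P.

Extreme points and P = 45x1 + 56x2:
  (0, 0) → P = 0
  (0, 21/2) → P = 588
  (13, 0) → P = 585
  (15/4, 37/4) → P = 2747/4

At the optimal vertex, 2x1 + 6x2 = 63 and 5x1 + 5x2 = 65.
Solving simultaneously gives x1 = 15/4, x2 = 37/4.

x1 = 15/4, x2 = 37/4, maximum P = 2747/4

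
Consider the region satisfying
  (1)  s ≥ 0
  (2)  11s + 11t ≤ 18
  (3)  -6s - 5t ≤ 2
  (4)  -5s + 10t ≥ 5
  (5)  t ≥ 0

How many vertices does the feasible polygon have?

3

Of the 10 pairwise boundary intersections, those satisfying every inequality are:
  (0, 18/11)
  (0, 1/2)
  (25/33, 29/33)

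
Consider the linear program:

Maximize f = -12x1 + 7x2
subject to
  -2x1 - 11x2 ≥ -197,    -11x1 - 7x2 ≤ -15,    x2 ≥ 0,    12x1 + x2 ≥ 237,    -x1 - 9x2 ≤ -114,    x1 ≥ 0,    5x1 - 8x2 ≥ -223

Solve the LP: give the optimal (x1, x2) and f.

x1 = 241/13, x2 = 189/13, maximum f = -1569/13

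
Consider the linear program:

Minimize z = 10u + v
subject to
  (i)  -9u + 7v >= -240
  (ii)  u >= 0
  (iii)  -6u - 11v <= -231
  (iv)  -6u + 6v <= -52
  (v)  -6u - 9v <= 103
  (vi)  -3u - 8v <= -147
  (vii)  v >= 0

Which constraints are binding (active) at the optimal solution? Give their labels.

(iv) and (vi)

Corner points and z = 10u + v:
  (269/3, 81) → z = 2933/3
  (983/31, 201/31) → z = 10031/31
  (59/3, 11) → z = 623/3

The minimum is at (59/3, 11). Substituting into each constraint, equality holds for (iv) and (vi); the remaining constraints have slack.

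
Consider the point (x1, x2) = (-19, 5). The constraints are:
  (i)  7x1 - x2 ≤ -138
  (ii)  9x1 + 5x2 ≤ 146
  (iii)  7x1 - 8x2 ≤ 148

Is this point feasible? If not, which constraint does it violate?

(i): -138 ≤ -138 ✓
(ii): -146 ≤ 146 ✓
(iii): -173 ≤ 148 ✓

feasible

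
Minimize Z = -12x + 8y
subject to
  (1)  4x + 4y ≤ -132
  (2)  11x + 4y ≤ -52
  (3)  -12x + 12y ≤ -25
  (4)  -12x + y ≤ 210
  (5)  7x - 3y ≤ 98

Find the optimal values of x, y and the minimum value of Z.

x = -728/29, y = -2646/29, minimum Z = -12432/29

Corner points and Z = -12x + 8y:
  (-371/24, -421/24) → Z = 271/6
  (-1/10, -329/10) → Z = -262
  (-2545/132, -235/11) → Z = 665/11
  (-728/29, -2646/29) → Z = -12432/29

At the optimal vertex, -12x + y = 210 and 7x - 3y = 98.
Solving simultaneously gives x = -728/29, y = -2646/29.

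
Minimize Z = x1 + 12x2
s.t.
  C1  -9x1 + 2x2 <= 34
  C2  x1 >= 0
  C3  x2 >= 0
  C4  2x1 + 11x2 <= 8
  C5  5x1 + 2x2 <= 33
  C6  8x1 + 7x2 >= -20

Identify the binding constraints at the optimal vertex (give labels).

C2 and C3

Vertices and Z = x1 + 12x2:
  (0, 0) → Z = 0
  (0, 8/11) → Z = 96/11
  (4, 0) → Z = 4

The minimum is at (0, 0). Substituting into each constraint, equality holds for C2 and C3; the remaining constraints have slack.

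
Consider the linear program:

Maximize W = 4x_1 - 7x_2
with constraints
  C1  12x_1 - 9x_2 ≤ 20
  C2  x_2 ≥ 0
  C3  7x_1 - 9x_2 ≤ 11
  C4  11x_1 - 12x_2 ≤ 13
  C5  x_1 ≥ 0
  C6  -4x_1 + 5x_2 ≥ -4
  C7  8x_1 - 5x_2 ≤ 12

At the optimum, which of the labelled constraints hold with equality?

Vertices and W = 4x_1 - 7x_2:
  (0, 0) → W = 0
  (1, 0) → W = 4
  (2, 4/5) → W = 12/5
The feasible region is unbounded (it extends along (0, 1), (5, 8)), but W strictly decreases along every unbounded feasible direction, so there is no improving ray and the maximum is attained at a vertex.

The maximum is at (1, 0). Substituting into each constraint, equality holds for C2 and C6; the remaining constraints have slack.

C2 and C6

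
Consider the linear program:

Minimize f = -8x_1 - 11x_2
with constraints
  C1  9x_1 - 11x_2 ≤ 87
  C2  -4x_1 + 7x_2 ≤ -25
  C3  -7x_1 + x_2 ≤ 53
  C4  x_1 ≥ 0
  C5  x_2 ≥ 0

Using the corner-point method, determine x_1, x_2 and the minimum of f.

x_1 = 334/19, x_2 = 123/19, minimum f = -4025/19

Feasible corners and f = -8x_1 - 11x_2:
  (334/19, 123/19) → f = -4025/19
  (29/3, 0) → f = -232/3
  (25/4, 0) → f = -50

At the optimal vertex, 9x_1 - 11x_2 = 87 and -4x_1 + 7x_2 = -25.
Solving simultaneously gives x_1 = 334/19, x_2 = 123/19.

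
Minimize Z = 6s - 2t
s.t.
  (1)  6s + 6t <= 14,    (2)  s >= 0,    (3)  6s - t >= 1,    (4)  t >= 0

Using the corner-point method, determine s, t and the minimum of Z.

Feasible corners and Z = 6s - 2t:
  (10/21, 13/7) → Z = -6/7
  (7/3, 0) → Z = 14
  (1/6, 0) → Z = 1

At the optimal vertex, 6s + 6t = 14 and 6s - t = 1.
Solving simultaneously gives s = 10/21, t = 13/7.

s = 10/21, t = 13/7, minimum Z = -6/7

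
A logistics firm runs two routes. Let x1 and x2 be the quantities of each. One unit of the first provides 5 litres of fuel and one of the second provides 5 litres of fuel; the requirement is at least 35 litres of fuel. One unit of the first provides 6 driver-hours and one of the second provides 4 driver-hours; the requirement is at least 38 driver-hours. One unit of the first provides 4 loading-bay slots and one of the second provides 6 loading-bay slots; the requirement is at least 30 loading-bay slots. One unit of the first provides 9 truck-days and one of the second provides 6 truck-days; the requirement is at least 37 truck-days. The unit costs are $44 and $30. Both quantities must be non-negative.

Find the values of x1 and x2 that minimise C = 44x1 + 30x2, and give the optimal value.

Corner points and C = 44x1 + 30x2:
  (0, 19/2) → C = 285
  (15/2, 0) → C = 330
  (5, 2) → C = 280
  (6, 1) → C = 294
The feasible region is unbounded (it extends along (0, 1), (1, 0)), but C strictly increases along every unbounded feasible direction, so there is no improving ray and the minimum is attained at a vertex.

x1 = 5, x2 = 2, minimum C = 280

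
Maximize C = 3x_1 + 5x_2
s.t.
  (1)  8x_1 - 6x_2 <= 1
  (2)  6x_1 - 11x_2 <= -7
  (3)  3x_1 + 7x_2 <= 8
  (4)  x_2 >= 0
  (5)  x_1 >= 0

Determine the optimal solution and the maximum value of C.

x_1 = 13/25, x_2 = 23/25, maximum C = 154/25

Feasible corners and C = 3x_1 + 5x_2:
  (13/25, 23/25) → C = 154/25
  (0, 7/11) → C = 35/11
  (0, 8/7) → C = 40/7

At the optimal vertex, 6x_1 - 11x_2 = -7 and 3x_1 + 7x_2 = 8.
Solving simultaneously gives x_1 = 13/25, x_2 = 23/25.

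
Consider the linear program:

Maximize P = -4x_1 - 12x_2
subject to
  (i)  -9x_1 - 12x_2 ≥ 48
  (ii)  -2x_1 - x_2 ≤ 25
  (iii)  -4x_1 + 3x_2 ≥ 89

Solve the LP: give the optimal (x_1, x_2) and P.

Feasible corners and P = -4x_1 - 12x_2:
  (-84/5, 43/5) → P = -36
  (-404/25, 203/25) → P = -164/5
  (-82/5, 39/5) → P = -28

The binding constraints are -2x_1 - x_2 = 25 and -4x_1 + 3x_2 = 89.
Solving simultaneously gives x_1 = -82/5, x_2 = 39/5.

x_1 = -82/5, x_2 = 39/5, maximum P = -28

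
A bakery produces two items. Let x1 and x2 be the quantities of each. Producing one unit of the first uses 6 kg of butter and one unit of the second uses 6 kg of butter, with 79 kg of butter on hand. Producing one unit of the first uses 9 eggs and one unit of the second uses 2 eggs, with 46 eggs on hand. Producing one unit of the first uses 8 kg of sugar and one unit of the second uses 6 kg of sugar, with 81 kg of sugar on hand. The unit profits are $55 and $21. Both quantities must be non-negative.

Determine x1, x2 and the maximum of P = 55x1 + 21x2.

x1 = 3, x2 = 19/2, maximum P = 729/2

The optimum lies where 9x1 + 2x2 = 46 and 8x1 + 6x2 = 81.
Solving simultaneously gives x1 = 3, x2 = 19/2.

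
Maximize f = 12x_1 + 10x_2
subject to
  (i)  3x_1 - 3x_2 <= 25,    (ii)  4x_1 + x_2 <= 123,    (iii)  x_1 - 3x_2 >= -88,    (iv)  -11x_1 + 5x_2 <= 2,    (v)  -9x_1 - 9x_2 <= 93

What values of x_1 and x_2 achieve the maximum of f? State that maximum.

x_1 = 281/13, x_2 = 475/13, maximum f = 8122/13

Feasible corners and f = 12x_1 + 10x_2:
  (394/15, 269/15) → f = 7418/15
  (-1, -28/3) → f = -316/3
  (281/13, 475/13) → f = 8122/13
  (31/2, 69/2) → f = 531
  (-161/48, -335/48) → f = -2641/24

At the optimal vertex, 4x_1 + x_2 = 123 and x_1 - 3x_2 = -88.
Solving simultaneously gives x_1 = 281/13, x_2 = 475/13.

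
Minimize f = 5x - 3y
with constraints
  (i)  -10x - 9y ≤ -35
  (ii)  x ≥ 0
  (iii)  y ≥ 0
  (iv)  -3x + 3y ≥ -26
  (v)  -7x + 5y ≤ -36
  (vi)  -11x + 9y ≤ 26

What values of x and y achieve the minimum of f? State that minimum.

Extreme points and f = 5x - 3y:
  (26/3, 0) → f = 130/3
  (36/7, 0) → f = 180/7
  (227/4, 289/4) → f = 67
The feasible region is unbounded (it extends along (1, 1), (9, 11)), but f strictly increases along every unbounded feasible direction, so there is no improving ray and the minimum is attained at a vertex.

The optimum lies where y = 0 and -7x + 5y = -36.
Solving simultaneously gives x = 36/7, y = 0.

x = 36/7, y = 0, minimum f = 180/7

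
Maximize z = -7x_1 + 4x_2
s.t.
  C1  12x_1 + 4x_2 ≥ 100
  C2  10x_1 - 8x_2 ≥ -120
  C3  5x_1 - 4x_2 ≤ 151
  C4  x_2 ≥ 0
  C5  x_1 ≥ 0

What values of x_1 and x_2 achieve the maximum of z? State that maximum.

Vertices and z = -7x_1 + 4x_2:
  (40/17, 305/17) → z = 940/17
  (25/3, 0) → z = -175/3
  (151/5, 0) → z = -1057/5
The feasible region is unbounded (it extends along (4, 5)), but z strictly decreases along every unbounded feasible direction, so there is no improving ray and the maximum is attained at a vertex.

The optimum lies where 12x_1 + 4x_2 = 100 and 10x_1 - 8x_2 = -120.
Solving simultaneously gives x_1 = 40/17, x_2 = 305/17.

x_1 = 40/17, x_2 = 305/17, maximum z = 940/17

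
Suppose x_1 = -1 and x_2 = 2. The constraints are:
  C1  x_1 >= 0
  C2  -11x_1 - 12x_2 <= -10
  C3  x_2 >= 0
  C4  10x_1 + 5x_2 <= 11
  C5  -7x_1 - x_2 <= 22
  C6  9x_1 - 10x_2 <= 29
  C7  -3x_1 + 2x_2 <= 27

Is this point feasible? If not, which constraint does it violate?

Constraint C1: x_1 = -1, which is not ≥ 0. All other constraints are satisfied.

not feasible — violates C1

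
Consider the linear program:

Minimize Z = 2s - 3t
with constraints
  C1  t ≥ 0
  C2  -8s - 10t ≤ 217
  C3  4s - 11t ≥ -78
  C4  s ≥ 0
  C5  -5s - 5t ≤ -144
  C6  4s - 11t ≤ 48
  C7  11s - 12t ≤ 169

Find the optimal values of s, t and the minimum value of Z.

Corner points and Z = 2s - 3t:
  (398/25, 322/25) → Z = -34/5
  (2795/73, 1534/73) → Z = 988/73
  (2573/115, 739/115) → Z = 2929/115

s = 398/25, t = 322/25, minimum Z = -34/5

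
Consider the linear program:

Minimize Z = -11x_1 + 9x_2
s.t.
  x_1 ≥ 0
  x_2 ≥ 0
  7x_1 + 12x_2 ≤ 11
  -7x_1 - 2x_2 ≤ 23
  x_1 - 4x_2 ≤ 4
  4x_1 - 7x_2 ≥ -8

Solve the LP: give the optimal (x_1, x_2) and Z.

Extreme points and Z = -11x_1 + 9x_2:
  (0, 0) → Z = 0
  (0, 11/12) → Z = 33/4
  (11/7, 0) → Z = -121/7

The binding constraints are x_2 = 0 and 7x_1 + 12x_2 = 11.
Solving simultaneously gives x_1 = 11/7, x_2 = 0.

x_1 = 11/7, x_2 = 0, minimum Z = -121/7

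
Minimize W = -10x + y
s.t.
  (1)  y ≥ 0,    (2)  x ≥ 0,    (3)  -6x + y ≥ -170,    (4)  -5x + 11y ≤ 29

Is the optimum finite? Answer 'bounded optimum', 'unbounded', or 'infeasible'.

Vertices and W = -10x + y:
  (0, 0) → W = 0
  (85/3, 0) → W = -850/3
  (0, 29/11) → W = 29/11
  (1899/61, 1024/61) → W = -17966/61
The feasible region has finitely many vertices and no improving ray; the minimum is -17966/61 at (1899/61, 1024/61).

bounded optimum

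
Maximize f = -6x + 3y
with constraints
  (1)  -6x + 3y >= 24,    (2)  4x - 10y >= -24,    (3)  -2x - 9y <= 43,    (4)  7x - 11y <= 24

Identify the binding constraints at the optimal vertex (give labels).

(2) and (3)

Vertices and f = -6x + 3y:
  (-7/2, 1) → f = 24
  (-23/4, -7/2) → f = 24
  (-323/28, -31/14) → f = 438/7

The maximum is at (-323/28, -31/14). Substituting into each constraint, equality holds for (2) and (3); the remaining constraints have slack.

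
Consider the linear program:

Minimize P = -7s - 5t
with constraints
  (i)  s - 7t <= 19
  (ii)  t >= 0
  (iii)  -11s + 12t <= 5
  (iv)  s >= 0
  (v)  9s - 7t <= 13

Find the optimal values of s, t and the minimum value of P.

Feasible corners and P = -7s - 5t:
  (0, 0) → P = 0
  (13/9, 0) → P = -91/9
  (0, 5/12) → P = -25/12
  (191/31, 188/31) → P = -2277/31

At the optimal vertex, -11s + 12t = 5 and 9s - 7t = 13.
Solving simultaneously gives s = 191/31, t = 188/31.

s = 191/31, t = 188/31, minimum P = -2277/31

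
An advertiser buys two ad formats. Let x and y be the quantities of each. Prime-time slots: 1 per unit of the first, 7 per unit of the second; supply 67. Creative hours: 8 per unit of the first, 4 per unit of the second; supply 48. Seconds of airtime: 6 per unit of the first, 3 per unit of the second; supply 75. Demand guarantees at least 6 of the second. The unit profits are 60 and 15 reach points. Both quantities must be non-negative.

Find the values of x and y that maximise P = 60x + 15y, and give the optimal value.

x = 3, y = 6, maximum P = 270

Vertices and P = 60x + 15y:
  (0, 67/7) → P = 1005/7
  (0, 6) → P = 90
  (17/13, 122/13) → P = 2850/13
  (3, 6) → P = 270

At the optimal vertex, 8x + 4y = 48 and y = 6.
Solving simultaneously gives x = 3, y = 6.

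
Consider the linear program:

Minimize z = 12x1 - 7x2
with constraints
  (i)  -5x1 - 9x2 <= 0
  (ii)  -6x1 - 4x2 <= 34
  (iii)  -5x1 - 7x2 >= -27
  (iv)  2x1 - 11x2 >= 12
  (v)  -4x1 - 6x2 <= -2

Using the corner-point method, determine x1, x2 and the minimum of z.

x1 = 47/28, x2 = -11/14, minimum z = 359/14

Extreme points and z = 12x1 - 7x2:
  (243/10, -27/2) → z = 3861/10
  (3, -5/3) → z = 143/3
  (127/23, -2/23) → z = 1538/23
  (47/28, -11/14) → z = 359/14

The optimum lies where 2x1 - 11x2 = 12 and -4x1 - 6x2 = -2.
Solving simultaneously gives x1 = 47/28, x2 = -11/14.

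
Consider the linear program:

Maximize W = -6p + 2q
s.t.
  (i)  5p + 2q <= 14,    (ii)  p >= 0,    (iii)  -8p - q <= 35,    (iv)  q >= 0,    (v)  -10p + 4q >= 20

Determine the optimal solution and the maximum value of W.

p = 0, q = 7, maximum W = 14

Feasible corners and W = -6p + 2q:
  (0, 7) → W = 14
  (2/5, 6) → W = 48/5
  (0, 5) → W = 10

The binding constraints are 5p + 2q = 14 and p = 0.
Solving simultaneously gives p = 0, q = 7.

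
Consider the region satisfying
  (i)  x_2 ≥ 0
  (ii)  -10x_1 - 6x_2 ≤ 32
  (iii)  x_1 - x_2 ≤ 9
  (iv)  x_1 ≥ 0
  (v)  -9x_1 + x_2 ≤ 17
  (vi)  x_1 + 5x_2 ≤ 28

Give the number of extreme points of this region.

4

Pairwise boundary intersections that survive every other constraint:
  (9, 0)
  (0, 0)
  (73/6, 19/6)
  (0, 28/5)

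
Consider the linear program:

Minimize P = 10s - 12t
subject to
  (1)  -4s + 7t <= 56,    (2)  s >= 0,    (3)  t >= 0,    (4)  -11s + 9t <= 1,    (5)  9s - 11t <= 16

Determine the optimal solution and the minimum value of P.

Extreme points and P = 10s - 12t:
  (497/41, 612/41) → P = -2374/41
  (728/19, 568/19) → P = 464/19
  (0, 0) → P = 0
  (0, 1/9) → P = -4/3
  (16/9, 0) → P = 160/9

The optimum lies where -4s + 7t = 56 and -11s + 9t = 1.
Solving simultaneously gives s = 497/41, t = 612/41.

s = 497/41, t = 612/41, minimum P = -2374/41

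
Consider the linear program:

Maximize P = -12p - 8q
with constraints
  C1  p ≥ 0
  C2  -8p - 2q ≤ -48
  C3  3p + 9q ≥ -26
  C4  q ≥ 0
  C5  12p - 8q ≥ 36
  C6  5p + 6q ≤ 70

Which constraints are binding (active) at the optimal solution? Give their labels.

C2 and C4

Vertices and P = -12p - 8q:
  (6, 0) → P = -72
  (57/11, 36/11) → P = -972/11
  (14, 0) → P = -168
  (97/14, 165/28) → P = -912/7

The maximum is at (6, 0). Substituting into each constraint, equality holds for C2 and C4; the remaining constraints have slack.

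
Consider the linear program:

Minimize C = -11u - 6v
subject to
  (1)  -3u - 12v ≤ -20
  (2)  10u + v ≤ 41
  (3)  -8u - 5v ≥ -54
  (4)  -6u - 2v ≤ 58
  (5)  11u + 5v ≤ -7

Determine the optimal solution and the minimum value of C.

u = -61/3, v = 130/3, minimum C = -109/3

Extreme points and C = -11u - 6v:
  (-368/33, 49/11) → C = 3166/33
  (-184/117, 241/117) → C = 578/117
  (-199/7, 394/7) → C = -25
  (-61/3, 130/3) → C = -109/3

At the optimal vertex, -8u - 5v = -54 and 11u + 5v = -7.
Solving simultaneously gives u = -61/3, v = 130/3.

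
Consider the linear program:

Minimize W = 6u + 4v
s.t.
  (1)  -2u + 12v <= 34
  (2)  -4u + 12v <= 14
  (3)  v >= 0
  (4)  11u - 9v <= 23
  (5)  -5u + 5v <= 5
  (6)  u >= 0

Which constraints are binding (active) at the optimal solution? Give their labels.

Feasible corners and W = 6u + 4v:
  (67/16, 41/16) → W = 283/8
  (1/4, 5/4) → W = 13/2
  (23/11, 0) → W = 138/11
  (0, 0) → W = 0
  (0, 1) → W = 4

The minimum is at (0, 0). Substituting into each constraint, equality holds for (3) and (6); the remaining constraints have slack.

(3) and (6)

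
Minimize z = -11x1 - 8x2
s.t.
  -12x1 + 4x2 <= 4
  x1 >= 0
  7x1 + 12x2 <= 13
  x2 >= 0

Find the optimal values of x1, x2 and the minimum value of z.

Vertices and z = -11x1 - 8x2:
  (0, 1) → z = -8
  (1/43, 46/43) → z = -379/43
  (0, 0) → z = 0
  (13/7, 0) → z = -143/7

At the optimal vertex, 7x1 + 12x2 = 13 and x2 = 0.
Solving simultaneously gives x1 = 13/7, x2 = 0.

x1 = 13/7, x2 = 0, minimum z = -143/7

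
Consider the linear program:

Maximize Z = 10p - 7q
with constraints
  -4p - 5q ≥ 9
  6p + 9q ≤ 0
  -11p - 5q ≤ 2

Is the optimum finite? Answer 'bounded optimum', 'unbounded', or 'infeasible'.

From the feasible point (1, -13/5), moving in the direction (5, -11) keeps every constraint satisfied while Z increases without bound.

unbounded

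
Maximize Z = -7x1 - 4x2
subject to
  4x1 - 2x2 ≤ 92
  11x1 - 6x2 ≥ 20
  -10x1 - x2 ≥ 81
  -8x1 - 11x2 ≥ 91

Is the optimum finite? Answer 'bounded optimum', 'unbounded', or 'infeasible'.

unbounded

From the feasible point (-35/12, -311/6), moving in the direction (-6, -11) keeps every constraint satisfied while Z increases without bound.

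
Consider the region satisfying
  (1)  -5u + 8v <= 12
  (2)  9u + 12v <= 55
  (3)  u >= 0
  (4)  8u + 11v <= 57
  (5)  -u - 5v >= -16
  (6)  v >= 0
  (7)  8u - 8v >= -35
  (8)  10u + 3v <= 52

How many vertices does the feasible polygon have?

The feasible vertices (each the meet of two boundaries and inside every other half-plane) are:
  (0, 3/2)
  (68/33, 92/33)
  (83/33, 89/33)
  (153/31, 82/93)
  (0, 0)
  (26/5, 0)

6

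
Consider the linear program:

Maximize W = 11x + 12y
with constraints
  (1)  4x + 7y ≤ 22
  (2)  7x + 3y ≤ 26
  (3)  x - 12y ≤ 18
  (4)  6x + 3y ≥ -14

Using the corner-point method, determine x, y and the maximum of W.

x = 116/37, y = 50/37, maximum W = 1876/37

Vertices and W = 11x + 12y:
  (116/37, 50/37) → W = 1876/37
  (-82/15, 94/15) → W = 226/15
  (122/29, -100/87) → W = 942/29
  (-38/25, -122/75) → W = -906/25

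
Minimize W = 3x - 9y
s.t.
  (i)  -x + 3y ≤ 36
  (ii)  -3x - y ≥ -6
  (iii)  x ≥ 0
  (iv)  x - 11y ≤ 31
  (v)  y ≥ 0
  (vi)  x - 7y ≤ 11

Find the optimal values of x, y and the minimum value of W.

x = 0, y = 6, minimum W = -54

Corner points and W = 3x - 9y:
  (0, 6) → W = -54
  (2, 0) → W = 6
  (0, 0) → W = 0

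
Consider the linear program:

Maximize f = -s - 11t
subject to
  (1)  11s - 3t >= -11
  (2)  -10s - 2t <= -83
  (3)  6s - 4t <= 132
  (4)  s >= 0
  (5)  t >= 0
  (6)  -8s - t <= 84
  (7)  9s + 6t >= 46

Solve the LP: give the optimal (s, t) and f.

s = 83/10, t = 0, maximum f = -83/10

Corner points and f = -s - 11t:
  (227/52, 1023/52) → f = -2870/13
  (83/10, 0) → f = -83/10
  (22, 0) → f = -22
The feasible region is unbounded (it extends along (2, 3), (3, 11)), but f strictly decreases along every unbounded feasible direction, so there is no improving ray and the maximum is attained at a vertex.

The binding constraints are -10s - 2t = -83 and t = 0.
Solving simultaneously gives s = 83/10, t = 0.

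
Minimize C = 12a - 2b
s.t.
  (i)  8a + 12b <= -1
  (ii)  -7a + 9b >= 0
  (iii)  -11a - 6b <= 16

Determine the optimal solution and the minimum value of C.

Extreme points and C = 12a - 2b:
  (-3/52, -7/156) → C = -47/78
  (-31/14, 39/28) → C = -411/14
  (-48/47, -112/141) → C = -32/3

The optimum lies where 8a + 12b = -1 and -11a - 6b = 16.
Solving simultaneously gives a = -31/14, b = 39/28.

a = -31/14, b = 39/28, minimum C = -411/14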